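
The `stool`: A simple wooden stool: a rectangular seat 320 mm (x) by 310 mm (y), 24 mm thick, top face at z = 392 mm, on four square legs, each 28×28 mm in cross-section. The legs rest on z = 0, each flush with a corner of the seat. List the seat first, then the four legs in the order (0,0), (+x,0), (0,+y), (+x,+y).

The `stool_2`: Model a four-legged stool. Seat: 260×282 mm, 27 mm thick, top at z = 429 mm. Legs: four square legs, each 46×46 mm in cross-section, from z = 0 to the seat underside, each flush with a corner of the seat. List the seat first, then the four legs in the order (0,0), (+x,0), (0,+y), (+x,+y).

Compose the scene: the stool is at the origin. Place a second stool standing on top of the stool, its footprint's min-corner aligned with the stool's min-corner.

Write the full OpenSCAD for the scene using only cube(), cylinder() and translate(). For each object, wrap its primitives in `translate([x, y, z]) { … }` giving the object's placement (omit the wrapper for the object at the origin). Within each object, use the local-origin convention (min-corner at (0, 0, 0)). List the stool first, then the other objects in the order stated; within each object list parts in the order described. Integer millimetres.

translate([0, 0, 368]) cube([320, 310, 24]);
cube([28, 28, 368]);
translate([292, 0, 0]) cube([28, 28, 368]);
translate([0, 282, 0]) cube([28, 28, 368]);
translate([292, 282, 0]) cube([28, 28, 368]);
translate([0, 0, 392]) {
  translate([0, 0, 402]) cube([260, 282, 27]);
  cube([46, 46, 402]);
  translate([214, 0, 0]) cube([46, 46, 402]);
  translate([0, 236, 0]) cube([46, 46, 402]);
  translate([214, 236, 0]) cube([46, 46, 402]);
}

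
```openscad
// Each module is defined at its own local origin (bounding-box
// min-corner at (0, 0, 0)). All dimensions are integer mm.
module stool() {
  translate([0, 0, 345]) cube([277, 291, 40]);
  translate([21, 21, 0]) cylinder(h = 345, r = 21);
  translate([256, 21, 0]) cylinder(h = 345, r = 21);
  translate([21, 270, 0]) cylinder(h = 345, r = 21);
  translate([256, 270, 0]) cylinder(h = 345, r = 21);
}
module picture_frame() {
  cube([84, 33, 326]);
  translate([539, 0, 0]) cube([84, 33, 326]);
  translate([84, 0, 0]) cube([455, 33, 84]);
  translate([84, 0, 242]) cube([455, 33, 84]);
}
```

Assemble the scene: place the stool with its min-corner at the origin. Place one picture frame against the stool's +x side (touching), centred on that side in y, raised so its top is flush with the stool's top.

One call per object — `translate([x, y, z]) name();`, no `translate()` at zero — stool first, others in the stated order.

stool();
translate([277, 129, 59]) picture_frame();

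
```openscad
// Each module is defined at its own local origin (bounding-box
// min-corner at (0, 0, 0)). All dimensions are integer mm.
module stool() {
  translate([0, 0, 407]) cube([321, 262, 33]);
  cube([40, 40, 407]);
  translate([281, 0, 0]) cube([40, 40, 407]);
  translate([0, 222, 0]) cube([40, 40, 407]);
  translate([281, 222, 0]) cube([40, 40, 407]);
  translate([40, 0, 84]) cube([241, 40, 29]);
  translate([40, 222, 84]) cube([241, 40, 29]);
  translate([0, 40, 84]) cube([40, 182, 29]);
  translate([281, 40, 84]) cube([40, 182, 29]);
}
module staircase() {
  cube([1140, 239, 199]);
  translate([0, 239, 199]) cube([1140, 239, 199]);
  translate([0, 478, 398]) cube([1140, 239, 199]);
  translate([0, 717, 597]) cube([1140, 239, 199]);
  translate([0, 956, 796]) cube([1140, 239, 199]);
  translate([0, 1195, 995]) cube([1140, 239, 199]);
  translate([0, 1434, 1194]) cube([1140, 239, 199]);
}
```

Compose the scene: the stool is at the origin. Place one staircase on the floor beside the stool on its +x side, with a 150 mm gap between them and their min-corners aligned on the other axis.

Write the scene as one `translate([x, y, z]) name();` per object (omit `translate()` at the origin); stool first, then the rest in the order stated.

stool();
translate([471, 0, 0]) staircase();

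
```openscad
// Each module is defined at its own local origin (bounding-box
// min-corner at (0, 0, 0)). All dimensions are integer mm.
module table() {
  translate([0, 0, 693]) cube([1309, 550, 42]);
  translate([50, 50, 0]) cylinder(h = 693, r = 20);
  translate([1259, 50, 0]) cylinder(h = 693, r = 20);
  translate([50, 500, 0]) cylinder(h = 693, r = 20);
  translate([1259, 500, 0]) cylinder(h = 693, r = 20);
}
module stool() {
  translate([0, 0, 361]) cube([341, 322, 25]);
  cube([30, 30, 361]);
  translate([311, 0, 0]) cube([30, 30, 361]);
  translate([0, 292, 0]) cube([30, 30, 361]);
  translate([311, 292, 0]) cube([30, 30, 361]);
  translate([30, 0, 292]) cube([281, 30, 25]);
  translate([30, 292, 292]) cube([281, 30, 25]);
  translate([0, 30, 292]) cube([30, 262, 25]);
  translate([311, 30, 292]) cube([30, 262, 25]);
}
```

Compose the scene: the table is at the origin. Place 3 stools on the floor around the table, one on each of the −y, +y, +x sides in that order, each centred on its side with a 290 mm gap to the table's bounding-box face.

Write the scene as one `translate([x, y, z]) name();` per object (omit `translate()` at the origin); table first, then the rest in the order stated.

table();
translate([484, -612, 0]) stool();
translate([484, 840, 0]) stool();
translate([1599, 114, 0]) stool();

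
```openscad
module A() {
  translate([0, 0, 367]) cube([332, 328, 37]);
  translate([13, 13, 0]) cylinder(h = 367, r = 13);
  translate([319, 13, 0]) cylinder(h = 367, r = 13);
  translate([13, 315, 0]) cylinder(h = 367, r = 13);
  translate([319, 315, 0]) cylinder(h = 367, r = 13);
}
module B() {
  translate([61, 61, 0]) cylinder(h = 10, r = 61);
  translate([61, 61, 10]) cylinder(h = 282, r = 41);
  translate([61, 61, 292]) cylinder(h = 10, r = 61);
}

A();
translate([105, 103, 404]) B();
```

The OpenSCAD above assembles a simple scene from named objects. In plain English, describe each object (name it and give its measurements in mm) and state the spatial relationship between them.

A is a simple wooden stool: a rectangular seat 332 mm (x) by 328 mm (y), 37 mm thick, top face at z = 404 mm, on four round legs, each 26 mm in diameter. The legs rest on z = 0, each leg's axis is inset half a diameter from the nearest pair of seat edges (so the leg's bounding box is flush with the corner).

B is a spool: two coaxial disc flanges of radius 61 mm and thickness 10 mm, joined by a core cylinder of radius 41 mm and height 282 mm. The lower flange rests on z = 0 and the three cylinders share a vertical axis.

The spool is on top of the stool, centred.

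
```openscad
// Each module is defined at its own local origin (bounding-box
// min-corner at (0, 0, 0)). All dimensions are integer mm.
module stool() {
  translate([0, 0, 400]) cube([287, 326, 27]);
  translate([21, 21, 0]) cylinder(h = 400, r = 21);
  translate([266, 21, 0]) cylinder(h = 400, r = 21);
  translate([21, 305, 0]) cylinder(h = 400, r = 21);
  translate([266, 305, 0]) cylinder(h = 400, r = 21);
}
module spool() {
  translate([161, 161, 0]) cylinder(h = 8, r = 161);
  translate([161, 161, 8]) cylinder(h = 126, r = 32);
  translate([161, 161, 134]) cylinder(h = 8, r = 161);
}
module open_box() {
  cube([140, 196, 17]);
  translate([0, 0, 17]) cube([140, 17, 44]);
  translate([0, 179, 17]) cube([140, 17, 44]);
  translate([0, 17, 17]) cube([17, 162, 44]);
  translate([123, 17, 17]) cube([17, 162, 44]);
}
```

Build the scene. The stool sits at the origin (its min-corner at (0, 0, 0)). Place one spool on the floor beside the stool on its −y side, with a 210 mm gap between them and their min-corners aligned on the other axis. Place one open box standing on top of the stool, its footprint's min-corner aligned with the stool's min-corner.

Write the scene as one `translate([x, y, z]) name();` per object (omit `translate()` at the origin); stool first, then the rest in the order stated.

stool();
translate([0, -532, 0]) spool();
translate([0, 0, 427]) open_box();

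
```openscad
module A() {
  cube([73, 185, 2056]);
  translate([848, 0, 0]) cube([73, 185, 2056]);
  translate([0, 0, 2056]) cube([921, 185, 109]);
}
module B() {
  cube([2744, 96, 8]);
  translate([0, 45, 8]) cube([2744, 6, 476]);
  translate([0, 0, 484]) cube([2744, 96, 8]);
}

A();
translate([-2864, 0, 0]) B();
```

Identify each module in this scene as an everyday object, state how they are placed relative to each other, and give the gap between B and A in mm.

The I-beam's nearest face is 120 mm from the door frame's −x face.

A is a door frame. B is an I-beam. The I-beam is on the floor beside the door frame on its −x side. The gap between the I-beam and the door frame is 120 mm.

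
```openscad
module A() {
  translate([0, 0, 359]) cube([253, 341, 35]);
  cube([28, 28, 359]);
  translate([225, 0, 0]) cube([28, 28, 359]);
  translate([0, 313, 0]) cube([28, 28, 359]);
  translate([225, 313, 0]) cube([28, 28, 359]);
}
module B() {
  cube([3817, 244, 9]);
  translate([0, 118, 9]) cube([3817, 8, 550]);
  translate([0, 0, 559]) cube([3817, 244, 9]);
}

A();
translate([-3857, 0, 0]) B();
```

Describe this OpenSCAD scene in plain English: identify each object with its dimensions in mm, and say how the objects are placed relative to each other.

A is a four-legged stool. The seat is a 253×341×35 mm slab whose top surface is at z = 394 mm; four square legs, each 28×28 mm in cross-section, run from the floor (z = 0) to the underside of the seat, each flush with a corner of the seat.

B is an I-beam lying along x, 3817 mm long. Overall section height 568 mm. Two flanges 244 mm wide (y) and 9 mm thick, one on the floor and one at the top; a web 8 mm thick runs between them, centred on the flange width.

The I-beam is on the floor beside the stool on its −x side.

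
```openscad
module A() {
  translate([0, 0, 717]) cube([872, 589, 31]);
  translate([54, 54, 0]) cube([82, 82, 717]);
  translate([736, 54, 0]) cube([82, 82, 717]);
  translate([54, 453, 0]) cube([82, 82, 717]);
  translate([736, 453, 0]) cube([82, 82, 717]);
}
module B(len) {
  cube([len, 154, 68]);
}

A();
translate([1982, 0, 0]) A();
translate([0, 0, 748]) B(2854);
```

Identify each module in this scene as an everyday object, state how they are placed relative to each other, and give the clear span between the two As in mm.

A is a table. B is a beam. A beam spans the tops of two tables. The clear span between the two tables is 1110 mm.

Second table starts at x = 1982; first ends at x = 872; clear span = 1982 − 872 = 1110 mm.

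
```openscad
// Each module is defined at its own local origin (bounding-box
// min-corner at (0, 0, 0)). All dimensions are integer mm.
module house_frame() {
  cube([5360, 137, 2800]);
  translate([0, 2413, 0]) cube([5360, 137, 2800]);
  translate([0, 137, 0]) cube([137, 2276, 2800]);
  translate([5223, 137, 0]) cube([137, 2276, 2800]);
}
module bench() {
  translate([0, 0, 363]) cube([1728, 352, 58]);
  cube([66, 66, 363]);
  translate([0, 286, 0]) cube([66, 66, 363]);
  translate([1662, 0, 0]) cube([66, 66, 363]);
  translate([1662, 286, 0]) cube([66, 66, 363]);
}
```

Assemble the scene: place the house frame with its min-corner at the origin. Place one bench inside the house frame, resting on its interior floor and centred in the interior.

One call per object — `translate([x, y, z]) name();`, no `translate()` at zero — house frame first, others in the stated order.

house_frame();
translate([1816, 1099, 0]) bench();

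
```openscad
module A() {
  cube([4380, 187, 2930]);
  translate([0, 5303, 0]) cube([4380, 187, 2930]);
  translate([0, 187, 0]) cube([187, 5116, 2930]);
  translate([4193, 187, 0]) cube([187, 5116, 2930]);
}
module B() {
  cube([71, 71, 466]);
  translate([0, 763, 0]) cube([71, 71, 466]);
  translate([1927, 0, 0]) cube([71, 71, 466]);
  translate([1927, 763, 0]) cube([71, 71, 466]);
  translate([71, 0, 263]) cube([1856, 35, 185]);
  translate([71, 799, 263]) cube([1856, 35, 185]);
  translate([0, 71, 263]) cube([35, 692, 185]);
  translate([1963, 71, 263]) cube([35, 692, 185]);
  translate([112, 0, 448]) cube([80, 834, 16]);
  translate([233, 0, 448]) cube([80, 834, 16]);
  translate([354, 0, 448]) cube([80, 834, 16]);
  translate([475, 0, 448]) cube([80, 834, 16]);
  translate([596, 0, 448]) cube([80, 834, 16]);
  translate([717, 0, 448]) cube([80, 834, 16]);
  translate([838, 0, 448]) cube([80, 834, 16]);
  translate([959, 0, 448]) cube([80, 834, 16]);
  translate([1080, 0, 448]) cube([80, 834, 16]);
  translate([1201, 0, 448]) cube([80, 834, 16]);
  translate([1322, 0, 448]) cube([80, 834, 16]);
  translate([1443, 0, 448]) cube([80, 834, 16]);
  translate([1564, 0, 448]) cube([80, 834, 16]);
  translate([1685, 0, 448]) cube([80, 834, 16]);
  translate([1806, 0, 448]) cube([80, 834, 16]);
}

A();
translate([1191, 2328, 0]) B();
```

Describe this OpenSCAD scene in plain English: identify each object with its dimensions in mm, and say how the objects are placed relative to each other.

A is a box-shaped house frame (walls only): outside footprint 4380×5490 mm, wall height 2930 mm, wall thickness 187 mm. The two y-facing walls run the full x-width; the two x-facing walls fit between the inner faces of the y-facing walls.

B is a bed frame 1998 mm long (x) by 834 mm wide (y). Four 71×71 mm corner posts, 466 mm tall, at the corners of the footprint. Four rails of 35 mm thickness and 185 mm height run between adjacent posts with their undersides at z = 263 mm, their outer faces flush with the outside of the frame (the two x-running rails run between the posts' inner faces; the two y-running rails run between the posts' inner faces). 15 slats, each 80 mm wide (x) and 16 mm thick, lie across the top of the two x-running rails, running the full 834 mm width of the frame in y; the slats are evenly spaced along x between the inner faces of the end posts with equal gaps (rounded down to the nearest mm) at the −x end and between each pair — any rounding remainder accumulates at the +x end.

The bed frame sits inside the house frame, centred.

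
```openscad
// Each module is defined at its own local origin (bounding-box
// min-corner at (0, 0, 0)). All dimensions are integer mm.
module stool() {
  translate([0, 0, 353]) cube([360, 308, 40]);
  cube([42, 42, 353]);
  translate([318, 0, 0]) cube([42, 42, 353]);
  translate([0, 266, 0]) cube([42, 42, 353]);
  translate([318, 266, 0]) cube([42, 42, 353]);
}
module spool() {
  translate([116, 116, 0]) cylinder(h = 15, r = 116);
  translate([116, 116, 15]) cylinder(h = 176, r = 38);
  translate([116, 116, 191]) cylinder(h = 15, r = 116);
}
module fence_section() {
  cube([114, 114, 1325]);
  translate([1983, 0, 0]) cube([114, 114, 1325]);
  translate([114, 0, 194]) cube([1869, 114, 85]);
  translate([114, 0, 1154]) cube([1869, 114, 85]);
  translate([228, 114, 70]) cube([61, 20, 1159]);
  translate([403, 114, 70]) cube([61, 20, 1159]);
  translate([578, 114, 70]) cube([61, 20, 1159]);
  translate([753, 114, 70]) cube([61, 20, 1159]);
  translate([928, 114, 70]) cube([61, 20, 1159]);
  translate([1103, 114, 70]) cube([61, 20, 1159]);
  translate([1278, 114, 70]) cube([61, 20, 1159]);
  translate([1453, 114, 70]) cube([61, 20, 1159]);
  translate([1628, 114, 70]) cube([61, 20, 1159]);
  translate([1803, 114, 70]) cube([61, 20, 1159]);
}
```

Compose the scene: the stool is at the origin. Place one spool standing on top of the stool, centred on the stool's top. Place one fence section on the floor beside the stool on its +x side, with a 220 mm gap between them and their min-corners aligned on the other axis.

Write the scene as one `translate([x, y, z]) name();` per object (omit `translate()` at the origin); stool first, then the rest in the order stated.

stool();
translate([64, 38, 393]) spool();
translate([580, 0, 0]) fence_section();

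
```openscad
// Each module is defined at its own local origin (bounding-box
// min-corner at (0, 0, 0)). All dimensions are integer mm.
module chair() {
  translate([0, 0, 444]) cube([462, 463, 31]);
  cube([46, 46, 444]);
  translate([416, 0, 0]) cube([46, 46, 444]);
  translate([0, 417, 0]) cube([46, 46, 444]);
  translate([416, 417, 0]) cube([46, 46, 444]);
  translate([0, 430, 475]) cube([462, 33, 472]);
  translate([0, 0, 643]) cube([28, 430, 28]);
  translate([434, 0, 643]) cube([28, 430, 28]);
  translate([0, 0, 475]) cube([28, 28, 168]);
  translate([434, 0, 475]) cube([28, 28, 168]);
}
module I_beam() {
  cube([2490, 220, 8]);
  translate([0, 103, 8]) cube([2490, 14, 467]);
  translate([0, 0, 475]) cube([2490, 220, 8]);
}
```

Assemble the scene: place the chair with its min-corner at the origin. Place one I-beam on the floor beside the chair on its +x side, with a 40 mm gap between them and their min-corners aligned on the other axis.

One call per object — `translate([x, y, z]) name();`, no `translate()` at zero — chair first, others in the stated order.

chair();
translate([502, 0, 0]) I_beam();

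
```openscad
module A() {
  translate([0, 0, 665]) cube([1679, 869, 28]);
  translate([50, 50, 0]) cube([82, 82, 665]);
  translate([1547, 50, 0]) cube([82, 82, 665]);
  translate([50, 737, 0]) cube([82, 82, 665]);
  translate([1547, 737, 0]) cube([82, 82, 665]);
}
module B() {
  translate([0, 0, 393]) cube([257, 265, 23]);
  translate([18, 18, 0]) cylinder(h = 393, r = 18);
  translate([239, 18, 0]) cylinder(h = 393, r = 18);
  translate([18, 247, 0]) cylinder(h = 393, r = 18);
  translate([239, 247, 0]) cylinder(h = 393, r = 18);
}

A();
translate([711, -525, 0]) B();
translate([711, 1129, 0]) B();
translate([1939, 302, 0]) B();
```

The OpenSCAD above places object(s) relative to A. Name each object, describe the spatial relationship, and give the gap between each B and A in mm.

A is a table. B is a stool. Three stools sit around the table at the −y, +y, +x sides. The gap between each stool and the table is 260 mm.

Each stool's nearest face is 260 mm from the table's bounding box.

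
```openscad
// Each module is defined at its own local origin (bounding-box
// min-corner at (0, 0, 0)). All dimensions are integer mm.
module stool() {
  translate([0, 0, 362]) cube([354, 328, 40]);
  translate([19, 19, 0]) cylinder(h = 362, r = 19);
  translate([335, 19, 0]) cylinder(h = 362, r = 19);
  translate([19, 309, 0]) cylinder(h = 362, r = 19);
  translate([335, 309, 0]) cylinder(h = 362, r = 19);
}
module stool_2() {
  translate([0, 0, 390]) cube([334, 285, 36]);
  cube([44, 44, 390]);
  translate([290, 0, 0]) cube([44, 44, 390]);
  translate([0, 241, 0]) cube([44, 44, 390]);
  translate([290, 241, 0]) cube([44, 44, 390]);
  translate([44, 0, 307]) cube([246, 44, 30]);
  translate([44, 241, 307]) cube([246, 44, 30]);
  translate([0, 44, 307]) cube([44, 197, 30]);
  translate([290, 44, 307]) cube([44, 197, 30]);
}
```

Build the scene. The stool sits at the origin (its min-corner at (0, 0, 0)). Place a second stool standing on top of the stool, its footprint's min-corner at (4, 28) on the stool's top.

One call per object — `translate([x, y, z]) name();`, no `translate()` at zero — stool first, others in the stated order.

stool();
translate([4, 28, 402]) stool_2();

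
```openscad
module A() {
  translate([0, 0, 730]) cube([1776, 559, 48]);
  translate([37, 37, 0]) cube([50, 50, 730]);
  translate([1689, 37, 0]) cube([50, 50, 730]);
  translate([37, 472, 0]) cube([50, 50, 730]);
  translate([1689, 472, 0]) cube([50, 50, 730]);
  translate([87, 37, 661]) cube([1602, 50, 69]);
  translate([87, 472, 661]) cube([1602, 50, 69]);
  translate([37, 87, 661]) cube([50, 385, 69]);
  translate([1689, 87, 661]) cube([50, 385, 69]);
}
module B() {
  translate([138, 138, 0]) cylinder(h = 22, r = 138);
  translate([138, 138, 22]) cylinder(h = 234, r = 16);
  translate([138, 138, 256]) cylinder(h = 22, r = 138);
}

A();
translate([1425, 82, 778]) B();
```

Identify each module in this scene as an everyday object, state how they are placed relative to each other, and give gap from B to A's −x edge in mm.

The spool's min-x is at 1425; the table's min-x is 0; gap = 1425 mm.

A is a table. B is a spool. The spool is on top of the table. The gap from the spool to the table's −x edge is 1425 mm.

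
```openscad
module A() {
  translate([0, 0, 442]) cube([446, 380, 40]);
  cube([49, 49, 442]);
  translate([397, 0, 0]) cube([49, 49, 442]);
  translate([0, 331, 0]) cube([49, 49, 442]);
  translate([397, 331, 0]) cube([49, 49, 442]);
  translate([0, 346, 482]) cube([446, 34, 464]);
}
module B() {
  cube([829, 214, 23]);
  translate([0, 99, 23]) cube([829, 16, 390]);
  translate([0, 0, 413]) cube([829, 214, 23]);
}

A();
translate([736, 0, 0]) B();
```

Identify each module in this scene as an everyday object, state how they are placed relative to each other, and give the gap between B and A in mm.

A is a chair. B is an I-beam. The I-beam is on the floor beside the chair on its +x side. The gap between the I-beam and the chair is 290 mm.

The I-beam's nearest face is 290 mm from the chair's +x face.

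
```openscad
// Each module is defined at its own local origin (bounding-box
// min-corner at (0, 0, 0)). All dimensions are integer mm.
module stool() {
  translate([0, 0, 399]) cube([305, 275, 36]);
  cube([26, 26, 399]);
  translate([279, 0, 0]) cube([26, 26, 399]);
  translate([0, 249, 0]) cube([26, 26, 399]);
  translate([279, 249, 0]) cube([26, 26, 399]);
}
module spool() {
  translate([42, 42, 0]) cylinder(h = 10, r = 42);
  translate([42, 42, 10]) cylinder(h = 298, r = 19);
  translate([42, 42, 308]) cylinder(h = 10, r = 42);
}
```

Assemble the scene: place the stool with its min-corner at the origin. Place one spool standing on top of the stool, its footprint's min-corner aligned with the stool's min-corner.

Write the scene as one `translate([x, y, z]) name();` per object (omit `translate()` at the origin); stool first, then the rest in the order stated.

stool();
translate([0, 0, 435]) spool();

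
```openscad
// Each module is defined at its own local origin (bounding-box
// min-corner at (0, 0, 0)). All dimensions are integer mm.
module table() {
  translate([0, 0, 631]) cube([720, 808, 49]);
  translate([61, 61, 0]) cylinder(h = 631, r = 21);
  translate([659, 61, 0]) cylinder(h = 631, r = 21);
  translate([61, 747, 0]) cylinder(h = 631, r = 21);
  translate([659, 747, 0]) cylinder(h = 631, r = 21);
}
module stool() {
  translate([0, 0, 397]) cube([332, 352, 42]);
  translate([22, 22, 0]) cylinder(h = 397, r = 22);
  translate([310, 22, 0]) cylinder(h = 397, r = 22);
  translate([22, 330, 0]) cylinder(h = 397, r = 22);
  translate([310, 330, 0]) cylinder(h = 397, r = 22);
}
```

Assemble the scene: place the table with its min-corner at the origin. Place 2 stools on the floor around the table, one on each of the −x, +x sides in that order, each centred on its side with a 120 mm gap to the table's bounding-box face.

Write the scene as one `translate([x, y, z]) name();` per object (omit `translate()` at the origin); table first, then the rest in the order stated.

table();
translate([-452, 228, 0]) stool();
translate([840, 228, 0]) stool();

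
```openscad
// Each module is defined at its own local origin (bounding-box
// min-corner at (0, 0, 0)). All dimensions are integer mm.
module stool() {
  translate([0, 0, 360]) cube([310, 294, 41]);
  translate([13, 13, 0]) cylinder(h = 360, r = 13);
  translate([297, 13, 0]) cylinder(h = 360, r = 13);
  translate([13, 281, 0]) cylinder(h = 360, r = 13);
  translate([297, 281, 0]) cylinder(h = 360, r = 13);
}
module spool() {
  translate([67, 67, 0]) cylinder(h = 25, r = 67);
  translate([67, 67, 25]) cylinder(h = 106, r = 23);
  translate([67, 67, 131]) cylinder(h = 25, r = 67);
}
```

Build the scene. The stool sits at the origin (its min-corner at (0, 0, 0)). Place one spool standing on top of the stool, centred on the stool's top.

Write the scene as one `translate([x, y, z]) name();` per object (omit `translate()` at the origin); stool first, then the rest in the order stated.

stool();
translate([88, 80, 401]) spool();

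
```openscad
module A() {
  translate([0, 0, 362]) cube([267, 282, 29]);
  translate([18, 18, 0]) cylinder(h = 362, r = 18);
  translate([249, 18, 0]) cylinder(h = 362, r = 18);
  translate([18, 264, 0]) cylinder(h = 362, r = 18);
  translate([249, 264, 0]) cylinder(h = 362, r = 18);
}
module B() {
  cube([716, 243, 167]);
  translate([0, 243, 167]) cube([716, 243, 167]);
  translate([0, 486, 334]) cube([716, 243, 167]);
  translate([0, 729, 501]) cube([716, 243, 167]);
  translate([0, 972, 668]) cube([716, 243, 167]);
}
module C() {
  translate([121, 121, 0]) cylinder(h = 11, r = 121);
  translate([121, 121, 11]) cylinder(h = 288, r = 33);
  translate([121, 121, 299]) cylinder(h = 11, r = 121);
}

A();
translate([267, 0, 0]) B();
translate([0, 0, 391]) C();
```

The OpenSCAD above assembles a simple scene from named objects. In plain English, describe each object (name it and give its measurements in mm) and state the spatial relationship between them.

A is a simple wooden stool: a rectangular seat 267 mm (x) by 282 mm (y), 29 mm thick, top face at z = 391 mm, on four round legs, each 36 mm in diameter. The legs rest on z = 0, each leg's axis is inset half a diameter from the nearest pair of seat edges (so the leg's bounding box is flush with the corner).

B is a straight staircase of 5 solid steps. Each step is 716 mm wide (x), 243 mm deep (y, the going) and 167 mm tall (the rise). The first step rests on the floor; each subsequent step sits one going further in +y and one rise higher in +z, directly behind and above the previous step with no overlap.

C is a spool: two coaxial disc flanges of radius 121 mm and thickness 11 mm, joined by a core cylinder of radius 33 mm and height 288 mm. The lower flange rests on z = 0 and the three cylinders share a vertical axis.

The staircase is against the stool's +x side, with their −y faces flush. The spool is on top of the stool.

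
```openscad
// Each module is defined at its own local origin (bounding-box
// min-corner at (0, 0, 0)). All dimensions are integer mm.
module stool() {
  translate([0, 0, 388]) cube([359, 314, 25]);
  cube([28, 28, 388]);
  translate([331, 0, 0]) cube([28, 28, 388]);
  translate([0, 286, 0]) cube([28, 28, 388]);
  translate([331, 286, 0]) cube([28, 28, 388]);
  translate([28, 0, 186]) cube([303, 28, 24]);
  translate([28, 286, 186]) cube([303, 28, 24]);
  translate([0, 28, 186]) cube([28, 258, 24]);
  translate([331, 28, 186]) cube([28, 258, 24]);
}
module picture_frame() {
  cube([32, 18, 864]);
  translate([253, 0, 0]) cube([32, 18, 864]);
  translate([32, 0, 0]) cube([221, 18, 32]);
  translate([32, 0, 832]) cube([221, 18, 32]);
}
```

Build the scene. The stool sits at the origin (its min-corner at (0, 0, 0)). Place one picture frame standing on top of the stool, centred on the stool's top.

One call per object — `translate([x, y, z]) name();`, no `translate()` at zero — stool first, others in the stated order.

stool();
translate([37, 148, 413]) picture_frame();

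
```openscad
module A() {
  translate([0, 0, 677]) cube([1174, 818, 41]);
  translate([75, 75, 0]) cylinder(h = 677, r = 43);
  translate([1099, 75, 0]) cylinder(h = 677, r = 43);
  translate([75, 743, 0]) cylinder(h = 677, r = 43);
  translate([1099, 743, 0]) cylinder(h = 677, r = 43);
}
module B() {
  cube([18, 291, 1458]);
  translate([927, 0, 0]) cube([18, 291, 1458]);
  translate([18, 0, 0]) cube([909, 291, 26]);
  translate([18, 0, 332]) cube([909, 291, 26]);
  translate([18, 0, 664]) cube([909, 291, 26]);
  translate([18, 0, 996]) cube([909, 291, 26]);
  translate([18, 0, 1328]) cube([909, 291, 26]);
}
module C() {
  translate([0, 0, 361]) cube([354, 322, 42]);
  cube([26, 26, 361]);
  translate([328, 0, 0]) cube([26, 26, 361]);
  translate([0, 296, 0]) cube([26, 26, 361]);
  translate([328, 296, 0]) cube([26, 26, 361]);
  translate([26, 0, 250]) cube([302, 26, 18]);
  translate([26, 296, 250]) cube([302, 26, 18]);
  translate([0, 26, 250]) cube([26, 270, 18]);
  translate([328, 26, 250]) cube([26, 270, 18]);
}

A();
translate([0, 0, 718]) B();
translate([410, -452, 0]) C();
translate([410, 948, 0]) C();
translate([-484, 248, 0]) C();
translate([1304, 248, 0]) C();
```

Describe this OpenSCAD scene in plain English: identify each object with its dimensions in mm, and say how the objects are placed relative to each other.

A is a table: top 1174 mm (x) × 818 mm (y), 41 mm thick, upper face at z = 718 mm, on four round legs of 86 mm diameter, each leg's bounding box inset 32 mm from the nearest pair of top edges, running from z = 0 to the bottom of the top.

B is an open bookshelf. Two side panels, each 18 mm thick, 291 mm deep and 1458 mm tall, stand 945 mm apart (outside-to-outside). Between them sit 5 shelves, each 26 mm thick and 291 mm deep, spanning the full gap between the sides. The bottom shelf rests on the floor (its underside at z = 0) and the clear gap between one shelf's top and the next shelf's underside is 306 mm.

C is a simple wooden stool: a rectangular seat 354 mm (x) by 322 mm (y), 42 mm thick, top face at z = 403 mm, on four square legs, each 26×26 mm in cross-section. The legs rest on z = 0, each flush with a corner of the seat. Four stretchers, 26 mm wide and 18 mm tall, connect adjacent legs with their undersides at z = 250 mm, each running between the inner faces of the legs it joins and aligned with the legs' outer faces on the other axis.

The bookshelf is on top of the table. Four stools sit around the table at the −y, +y, −x, +x sides.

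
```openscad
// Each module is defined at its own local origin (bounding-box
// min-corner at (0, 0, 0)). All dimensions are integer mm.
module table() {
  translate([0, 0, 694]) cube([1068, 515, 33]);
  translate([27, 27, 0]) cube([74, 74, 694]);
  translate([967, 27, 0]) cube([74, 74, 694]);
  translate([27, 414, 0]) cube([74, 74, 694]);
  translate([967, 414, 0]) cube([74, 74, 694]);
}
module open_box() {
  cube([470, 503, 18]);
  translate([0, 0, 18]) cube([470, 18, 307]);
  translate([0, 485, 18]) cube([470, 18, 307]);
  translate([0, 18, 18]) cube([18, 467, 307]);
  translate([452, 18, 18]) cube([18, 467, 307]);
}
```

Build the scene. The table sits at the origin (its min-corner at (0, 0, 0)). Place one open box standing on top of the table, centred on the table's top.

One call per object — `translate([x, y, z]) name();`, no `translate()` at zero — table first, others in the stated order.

table();
translate([299, 6, 727]) open_box();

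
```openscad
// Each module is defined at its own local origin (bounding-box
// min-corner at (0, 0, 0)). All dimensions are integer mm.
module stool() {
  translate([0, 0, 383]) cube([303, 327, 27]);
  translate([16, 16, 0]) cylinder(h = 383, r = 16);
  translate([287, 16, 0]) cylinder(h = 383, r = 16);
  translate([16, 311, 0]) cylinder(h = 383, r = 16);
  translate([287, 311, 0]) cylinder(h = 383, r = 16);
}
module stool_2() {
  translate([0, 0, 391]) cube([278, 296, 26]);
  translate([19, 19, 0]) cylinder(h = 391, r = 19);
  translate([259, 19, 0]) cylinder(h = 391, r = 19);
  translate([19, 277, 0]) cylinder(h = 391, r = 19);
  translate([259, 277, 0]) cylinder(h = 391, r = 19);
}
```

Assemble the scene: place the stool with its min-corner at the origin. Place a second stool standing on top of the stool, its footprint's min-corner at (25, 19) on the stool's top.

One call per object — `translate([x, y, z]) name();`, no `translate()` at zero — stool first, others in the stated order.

stool();
translate([25, 19, 410]) stool_2();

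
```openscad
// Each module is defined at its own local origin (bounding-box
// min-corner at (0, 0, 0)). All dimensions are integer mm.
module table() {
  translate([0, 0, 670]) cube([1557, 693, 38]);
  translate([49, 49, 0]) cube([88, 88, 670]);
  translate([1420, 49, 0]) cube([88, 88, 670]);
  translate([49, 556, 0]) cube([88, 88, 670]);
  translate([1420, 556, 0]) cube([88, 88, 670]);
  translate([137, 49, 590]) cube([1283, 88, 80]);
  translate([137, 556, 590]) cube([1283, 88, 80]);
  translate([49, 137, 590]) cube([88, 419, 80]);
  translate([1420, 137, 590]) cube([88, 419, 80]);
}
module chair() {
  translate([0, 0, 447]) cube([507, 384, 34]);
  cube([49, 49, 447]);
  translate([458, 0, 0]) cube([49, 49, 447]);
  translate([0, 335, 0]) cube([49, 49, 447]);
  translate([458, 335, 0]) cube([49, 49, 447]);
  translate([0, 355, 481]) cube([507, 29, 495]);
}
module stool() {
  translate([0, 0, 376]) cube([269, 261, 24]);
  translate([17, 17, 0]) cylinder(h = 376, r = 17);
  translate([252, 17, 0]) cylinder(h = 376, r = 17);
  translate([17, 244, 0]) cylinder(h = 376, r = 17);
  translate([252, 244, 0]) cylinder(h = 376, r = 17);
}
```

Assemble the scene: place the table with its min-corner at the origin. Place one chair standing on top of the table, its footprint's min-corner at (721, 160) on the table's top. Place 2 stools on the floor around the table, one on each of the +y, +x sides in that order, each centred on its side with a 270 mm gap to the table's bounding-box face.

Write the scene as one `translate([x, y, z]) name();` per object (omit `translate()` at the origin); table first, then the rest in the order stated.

table();
translate([721, 160, 708]) chair();
translate([644, 963, 0]) stool();
translate([1827, 216, 0]) stool();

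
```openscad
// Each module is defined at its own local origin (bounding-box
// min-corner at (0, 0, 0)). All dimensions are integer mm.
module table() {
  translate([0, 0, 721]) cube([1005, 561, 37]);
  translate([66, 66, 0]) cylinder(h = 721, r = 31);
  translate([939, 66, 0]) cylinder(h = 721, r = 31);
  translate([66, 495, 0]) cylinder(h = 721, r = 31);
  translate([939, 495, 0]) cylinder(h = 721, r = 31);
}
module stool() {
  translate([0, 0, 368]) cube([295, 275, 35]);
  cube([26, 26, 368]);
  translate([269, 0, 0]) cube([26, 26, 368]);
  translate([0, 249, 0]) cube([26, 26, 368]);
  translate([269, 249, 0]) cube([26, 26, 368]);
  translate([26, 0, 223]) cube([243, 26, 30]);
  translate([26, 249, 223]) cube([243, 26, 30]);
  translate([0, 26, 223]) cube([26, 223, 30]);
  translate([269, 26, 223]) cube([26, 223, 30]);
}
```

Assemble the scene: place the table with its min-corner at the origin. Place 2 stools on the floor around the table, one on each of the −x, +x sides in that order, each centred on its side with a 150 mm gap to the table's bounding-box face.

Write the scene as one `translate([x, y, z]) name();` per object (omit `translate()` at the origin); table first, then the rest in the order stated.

table();
translate([-445, 143, 0]) stool();
translate([1155, 143, 0]) stool();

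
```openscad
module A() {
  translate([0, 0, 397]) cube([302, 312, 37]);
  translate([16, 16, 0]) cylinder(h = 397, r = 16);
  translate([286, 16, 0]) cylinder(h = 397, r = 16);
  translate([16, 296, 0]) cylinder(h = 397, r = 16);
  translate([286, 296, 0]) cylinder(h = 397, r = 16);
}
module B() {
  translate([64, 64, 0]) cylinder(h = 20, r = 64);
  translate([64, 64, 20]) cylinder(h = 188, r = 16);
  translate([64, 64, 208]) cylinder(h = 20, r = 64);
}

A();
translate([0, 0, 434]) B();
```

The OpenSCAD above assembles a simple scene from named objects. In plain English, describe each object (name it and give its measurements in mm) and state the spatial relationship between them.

A is a simple wooden stool: a rectangular seat 302 mm (x) by 312 mm (y), 37 mm thick, top face at z = 434 mm, on four round legs, each 32 mm in diameter. The legs rest on z = 0, each leg's axis is inset half a diameter from the nearest pair of seat edges (so the leg's bounding box is flush with the corner).

B is a spool: two coaxial disc flanges of radius 64 mm and thickness 20 mm, joined by a core cylinder of radius 16 mm and height 188 mm. The lower flange rests on z = 0 and the three cylinders share a vertical axis.

The spool is on top of the stool.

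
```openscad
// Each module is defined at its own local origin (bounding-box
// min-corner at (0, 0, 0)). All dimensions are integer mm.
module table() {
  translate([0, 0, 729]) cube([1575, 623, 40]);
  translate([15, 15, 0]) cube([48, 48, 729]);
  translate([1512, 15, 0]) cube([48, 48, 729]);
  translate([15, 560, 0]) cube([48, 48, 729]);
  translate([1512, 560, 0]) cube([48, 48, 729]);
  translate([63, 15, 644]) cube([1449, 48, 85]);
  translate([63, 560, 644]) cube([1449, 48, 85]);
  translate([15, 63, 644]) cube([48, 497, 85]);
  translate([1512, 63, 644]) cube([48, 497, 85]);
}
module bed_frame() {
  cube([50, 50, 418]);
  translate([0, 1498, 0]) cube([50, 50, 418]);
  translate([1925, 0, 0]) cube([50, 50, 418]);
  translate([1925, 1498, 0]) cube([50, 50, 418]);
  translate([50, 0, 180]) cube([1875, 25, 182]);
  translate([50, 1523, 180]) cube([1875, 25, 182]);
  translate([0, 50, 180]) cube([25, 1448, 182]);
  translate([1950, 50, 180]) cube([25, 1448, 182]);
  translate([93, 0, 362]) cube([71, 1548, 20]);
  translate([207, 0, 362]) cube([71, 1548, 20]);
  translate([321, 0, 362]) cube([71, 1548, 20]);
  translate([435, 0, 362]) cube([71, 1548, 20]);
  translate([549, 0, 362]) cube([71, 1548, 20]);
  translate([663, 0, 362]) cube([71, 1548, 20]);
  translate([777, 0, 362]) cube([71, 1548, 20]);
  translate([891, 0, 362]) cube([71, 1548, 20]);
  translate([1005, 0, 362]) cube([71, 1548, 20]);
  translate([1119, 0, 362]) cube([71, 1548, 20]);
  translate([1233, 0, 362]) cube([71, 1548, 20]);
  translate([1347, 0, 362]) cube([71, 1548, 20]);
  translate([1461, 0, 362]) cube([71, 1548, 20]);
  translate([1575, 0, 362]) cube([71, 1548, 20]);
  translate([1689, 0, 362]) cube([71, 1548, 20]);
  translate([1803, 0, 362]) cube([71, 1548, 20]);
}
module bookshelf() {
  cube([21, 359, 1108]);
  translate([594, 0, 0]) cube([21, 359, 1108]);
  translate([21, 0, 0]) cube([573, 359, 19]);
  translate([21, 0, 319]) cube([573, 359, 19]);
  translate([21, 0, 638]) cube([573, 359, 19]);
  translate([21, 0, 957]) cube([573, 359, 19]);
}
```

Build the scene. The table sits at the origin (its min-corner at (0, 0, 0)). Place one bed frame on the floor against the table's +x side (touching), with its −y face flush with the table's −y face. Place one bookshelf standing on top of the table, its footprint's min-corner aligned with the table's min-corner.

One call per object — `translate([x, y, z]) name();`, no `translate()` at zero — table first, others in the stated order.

table();
translate([1575, 0, 0]) bed_frame();
translate([0, 0, 769]) bookshelf();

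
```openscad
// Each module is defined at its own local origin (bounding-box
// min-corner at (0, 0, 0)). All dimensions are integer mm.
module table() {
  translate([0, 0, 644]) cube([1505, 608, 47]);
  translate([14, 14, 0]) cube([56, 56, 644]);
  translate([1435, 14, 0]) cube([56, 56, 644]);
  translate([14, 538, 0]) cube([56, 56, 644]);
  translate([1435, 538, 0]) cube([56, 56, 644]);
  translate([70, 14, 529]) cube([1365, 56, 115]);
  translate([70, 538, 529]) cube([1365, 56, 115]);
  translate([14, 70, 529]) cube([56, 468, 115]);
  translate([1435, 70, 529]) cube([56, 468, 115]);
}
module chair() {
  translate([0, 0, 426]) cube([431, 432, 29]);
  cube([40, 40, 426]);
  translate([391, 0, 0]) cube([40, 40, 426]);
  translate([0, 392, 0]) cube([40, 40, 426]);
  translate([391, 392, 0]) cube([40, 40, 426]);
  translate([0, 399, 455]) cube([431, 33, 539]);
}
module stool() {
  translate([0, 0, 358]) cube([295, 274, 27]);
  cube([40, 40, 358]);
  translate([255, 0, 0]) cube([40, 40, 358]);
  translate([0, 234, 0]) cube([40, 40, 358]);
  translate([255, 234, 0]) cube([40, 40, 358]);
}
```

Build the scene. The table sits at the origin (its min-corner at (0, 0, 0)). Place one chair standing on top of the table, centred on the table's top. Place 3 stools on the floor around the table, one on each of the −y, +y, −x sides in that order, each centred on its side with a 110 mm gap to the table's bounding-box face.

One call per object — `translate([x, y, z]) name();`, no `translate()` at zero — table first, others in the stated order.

table();
translate([537, 88, 691]) chair();
translate([605, -384, 0]) stool();
translate([605, 718, 0]) stool();
translate([-405, 167, 0]) stool();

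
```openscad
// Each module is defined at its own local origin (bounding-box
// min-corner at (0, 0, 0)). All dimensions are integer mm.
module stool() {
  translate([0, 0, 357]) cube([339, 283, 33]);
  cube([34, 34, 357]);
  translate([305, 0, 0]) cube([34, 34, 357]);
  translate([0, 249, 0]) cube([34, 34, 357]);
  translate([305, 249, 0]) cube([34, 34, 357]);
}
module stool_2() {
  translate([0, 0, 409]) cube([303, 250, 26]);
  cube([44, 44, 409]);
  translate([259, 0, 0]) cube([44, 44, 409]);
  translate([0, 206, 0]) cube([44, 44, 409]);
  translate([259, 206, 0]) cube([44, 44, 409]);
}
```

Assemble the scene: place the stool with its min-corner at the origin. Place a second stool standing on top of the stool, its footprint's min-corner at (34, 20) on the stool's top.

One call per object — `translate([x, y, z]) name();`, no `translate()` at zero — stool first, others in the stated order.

stool();
translate([34, 20, 390]) stool_2();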